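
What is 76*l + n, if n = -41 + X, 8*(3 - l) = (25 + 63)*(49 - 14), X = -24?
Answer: -29097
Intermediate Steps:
l = -382 (l = 3 - (25 + 63)*(49 - 14)/8 = 3 - 11*35 = 3 - ⅛*3080 = 3 - 385 = -382)
n = -65 (n = -41 - 24 = -65)
76*l + n = 76*(-382) - 65 = -29032 - 65 = -29097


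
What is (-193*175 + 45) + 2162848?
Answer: 2129118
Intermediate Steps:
(-193*175 + 45) + 2162848 = (-33775 + 45) + 2162848 = -33730 + 2162848 = 2129118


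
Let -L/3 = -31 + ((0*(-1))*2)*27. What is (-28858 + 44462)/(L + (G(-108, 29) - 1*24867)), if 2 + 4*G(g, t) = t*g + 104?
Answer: -31208/51063 ≈ -0.61117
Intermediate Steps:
G(g, t) = 51/2 + g*t/4 (G(g, t) = -½ + (t*g + 104)/4 = -½ + (g*t + 104)/4 = -½ + (104 + g*t)/4 = -½ + (26 + g*t/4) = 51/2 + g*t/4)
L = 93 (L = -3*(-31 + ((0*(-1))*2)*27) = -3*(-31 + (0*2)*27) = -3*(-31 + 0*27) = -3*(-31 + 0) = -3*(-31) = 93)
(-28858 + 44462)/(L + (G(-108, 29) - 1*24867)) = (-28858 + 44462)/(93 + ((51/2 + (¼)*(-108)*29) - 1*24867)) = 15604/(93 + ((51/2 - 783) - 24867)) = 15604/(93 + (-1515/2 - 24867)) = 15604/(93 - 51249/2) = 15604/(-51063/2) = 15604*(-2/51063) = -31208/51063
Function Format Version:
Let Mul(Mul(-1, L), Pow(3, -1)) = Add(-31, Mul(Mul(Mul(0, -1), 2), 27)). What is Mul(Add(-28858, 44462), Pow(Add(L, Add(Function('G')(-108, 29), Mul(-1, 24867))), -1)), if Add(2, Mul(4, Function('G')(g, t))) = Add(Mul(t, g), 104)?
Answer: Rational(-31208, 51063) ≈ -0.61117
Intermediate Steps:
Function('G')(g, t) = Add(Rational(51, 2), Mul(Rational(1, 4), g, t)) (Function('G')(g, t) = Add(Rational(-1, 2), Mul(Rational(1, 4), Add(Mul(t, g), 104))) = Add(Rational(-1, 2), Mul(Rational(1, 4), Add(Mul(g, t), 104))) = Add(Rational(-1, 2), Mul(Rational(1, 4), Add(104, Mul(g, t)))) = Add(Rational(-1, 2), Add(26, Mul(Rational(1, 4), g, t))) = Add(Rational(51, 2), Mul(Rational(1, 4), g, t)))
L = 93 (L = Mul(-3, Add(-31, Mul(Mul(Mul(0, -1), 2), 27))) = Mul(-3, Add(-31, Mul(Mul(0, 2), 27))) = Mul(-3, Add(-31, Mul(0, 27))) = Mul(-3, Add(-31, 0)) = Mul(-3, -31) = 93)
Mul(Add(-28858, 44462), Pow(Add(L, Add(Function('G')(-108, 29), Mul(-1, 24867))), -1)) = Mul(Add(-28858, 44462), Pow(Add(93, Add(Add(Rational(51, 2), Mul(Rational(1, 4), -108, 29)), Mul(-1, 24867))), -1)) = Mul(15604, Pow(Add(93, Add(Add(Rational(51, 2), -783), -24867)), -1)) = Mul(15604, Pow(Add(93, Add(Rational(-1515, 2), -24867)), -1)) = Mul(15604, Pow(Add(93, Rational(-51249, 2)), -1)) = Mul(15604, Pow(Rational(-51063, 2), -1)) = Mul(15604, Rational(-2, 51063)) = Rational(-31208, 51063)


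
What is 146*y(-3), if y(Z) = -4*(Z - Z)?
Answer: 0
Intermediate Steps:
y(Z) = 0 (y(Z) = -4*0 = 0)
146*y(-3) = 146*0 = 0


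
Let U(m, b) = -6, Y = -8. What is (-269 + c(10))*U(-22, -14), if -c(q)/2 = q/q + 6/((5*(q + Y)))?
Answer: 8166/5 ≈ 1633.2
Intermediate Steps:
c(q) = -2 - 12/(-40 + 5*q) (c(q) = -2*(q/q + 6/((5*(q - 8)))) = -2*(1 + 6/((5*(-8 + q)))) = -2*(1 + 6/(-40 + 5*q)) = -2 - 12/(-40 + 5*q))
(-269 + c(10))*U(-22, -14) = (-269 + 2*(34 - 5*10)/(5*(-8 + 10)))*(-6) = (-269 + (⅖)*(34 - 50)/2)*(-6) = (-269 + (⅖)*(½)*(-16))*(-6) = (-269 - 16/5)*(-6) = -1361/5*(-6) = 8166/5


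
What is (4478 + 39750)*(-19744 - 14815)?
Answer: -1528475452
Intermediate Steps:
(4478 + 39750)*(-19744 - 14815) = 44228*(-34559) = -1528475452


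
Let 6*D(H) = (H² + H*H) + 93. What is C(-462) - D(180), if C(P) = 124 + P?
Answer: -22307/2 ≈ -11154.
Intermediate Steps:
D(H) = 31/2 + H²/3 (D(H) = ((H² + H*H) + 93)/6 = ((H² + H²) + 93)/6 = (2*H² + 93)/6 = (93 + 2*H²)/6 = 31/2 + H²/3)
C(-462) - D(180) = (124 - 462) - (31/2 + (⅓)*180²) = -338 - (31/2 + (⅓)*32400) = -338 - (31/2 + 10800) = -338 - 1*21631/2 = -338 - 21631/2 = -22307/2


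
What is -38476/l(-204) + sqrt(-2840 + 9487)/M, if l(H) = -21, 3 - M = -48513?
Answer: 38476/21 + 17*sqrt(23)/48516 ≈ 1832.2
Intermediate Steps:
M = 48516 (M = 3 - 1*(-48513) = 3 + 48513 = 48516)
-38476/l(-204) + sqrt(-2840 + 9487)/M = -38476/(-21) + sqrt(-2840 + 9487)/48516 = -38476*(-1/21) + sqrt(6647)*(1/48516) = 38476/21 + (17*sqrt(23))*(1/48516) = 38476/21 + 17*sqrt(23)/48516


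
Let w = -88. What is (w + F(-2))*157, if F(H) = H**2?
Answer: -13188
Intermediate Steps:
(w + F(-2))*157 = (-88 + (-2)**2)*157 = (-88 + 4)*157 = -84*157 = -13188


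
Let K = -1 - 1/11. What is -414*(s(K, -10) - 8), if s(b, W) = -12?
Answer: 8280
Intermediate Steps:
K = -12/11 (K = -1 - 1*1/11 = -1 - 1/11 = -12/11 ≈ -1.0909)
-414*(s(K, -10) - 8) = -414*(-12 - 8) = -414*(-20) = 8280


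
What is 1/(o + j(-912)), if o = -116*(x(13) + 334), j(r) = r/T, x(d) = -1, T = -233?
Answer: -233/8999412 ≈ -2.5891e-5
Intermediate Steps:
j(r) = -r/233 (j(r) = r/(-233) = r*(-1/233) = -r/233)
o = -38628 (o = -116*(-1 + 334) = -116*333 = -38628)
1/(o + j(-912)) = 1/(-38628 - 1/233*(-912)) = 1/(-38628 + 912/233) = 1/(-8999412/233) = -233/8999412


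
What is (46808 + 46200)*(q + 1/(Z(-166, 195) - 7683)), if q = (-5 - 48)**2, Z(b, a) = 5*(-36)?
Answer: 2054283135328/7863 ≈ 2.6126e+8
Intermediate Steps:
Z(b, a) = -180
q = 2809 (q = (-53)**2 = 2809)
(46808 + 46200)*(q + 1/(Z(-166, 195) - 7683)) = (46808 + 46200)*(2809 + 1/(-180 - 7683)) = 93008*(2809 + 1/(-7863)) = 93008*(2809 - 1/7863) = 93008*(22087166/7863) = 2054283135328/7863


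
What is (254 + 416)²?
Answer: 448900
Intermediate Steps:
(254 + 416)² = 670² = 448900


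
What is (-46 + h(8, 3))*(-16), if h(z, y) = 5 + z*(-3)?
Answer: 1040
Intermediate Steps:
h(z, y) = 5 - 3*z
(-46 + h(8, 3))*(-16) = (-46 + (5 - 3*8))*(-16) = (-46 + (5 - 24))*(-16) = (-46 - 19)*(-16) = -65*(-16) = 1040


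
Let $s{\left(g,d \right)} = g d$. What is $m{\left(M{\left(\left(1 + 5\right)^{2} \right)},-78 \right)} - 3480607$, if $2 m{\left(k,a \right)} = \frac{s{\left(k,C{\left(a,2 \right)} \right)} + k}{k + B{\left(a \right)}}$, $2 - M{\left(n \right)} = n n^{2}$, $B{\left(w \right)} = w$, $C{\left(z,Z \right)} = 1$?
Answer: $- \frac{81327839835}{23366} \approx -3.4806 \cdot 10^{6}$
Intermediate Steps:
$s{\left(g,d \right)} = d g$
$M{\left(n \right)} = 2 - n^{3}$ ($M{\left(n \right)} = 2 - n n^{2} = 2 - n^{3}$)
$m{\left(k,a \right)} = \frac{k}{a + k}$ ($m{\left(k,a \right)} = \frac{\left(1 k + k\right) \frac{1}{k + a}}{2} = \frac{\left(k + k\right) \frac{1}{a + k}}{2} = \frac{2 k \frac{1}{a + k}}{2} = \frac{k}{a + k}$)
$m{\left(M{\left(\left(1 + 5\right)^{2} \right)},-78 \right)} - 3480607 = \frac{2 - \left(\left(1 + 5\right)^{2}\right)^{3}}{-78 + \left(2 - \left(\left(1 + 5\right)^{2}\right)^{3}\right)} - 3480607 = \frac{2 - \left(6^{2}\right)^{3}}{-78 + \left(2 - \left(6^{2}\right)^{3}\right)} - 3480607 = \frac{2 - 36^{3}}{-78 + \left(2 - 36^{3}\right)} - 3480607 = \frac{2 - 46656}{-78 + \left(2 - 46656\right)} - 3480607 = - \frac{46654}{-78 - 46654} - 3480607 = - \frac{46654}{-46732} - 3480607 = \left(-46654\right) \left(- \frac{1}{46732}\right) - 3480607 = \frac{23327}{23366} - 3480607 = - \frac{81327839835}{23366}$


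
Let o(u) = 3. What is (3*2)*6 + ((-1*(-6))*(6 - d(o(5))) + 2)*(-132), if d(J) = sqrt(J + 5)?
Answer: -4980 + 1584*sqrt(2) ≈ -2739.9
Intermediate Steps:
d(J) = sqrt(5 + J)
(3*2)*6 + ((-1*(-6))*(6 - d(o(5))) + 2)*(-132) = (3*2)*6 + ((-1*(-6))*(6 - sqrt(5 + 3)) + 2)*(-132) = 6*6 + (6*(6 - sqrt(8)) + 2)*(-132) = 36 + (6*(6 - 2*sqrt(2)) + 2)*(-132) = 36 + ((36 - 12*sqrt(2)) + 2)*(-132) = 36 + (38 - 12*sqrt(2))*(-132) = 36 + (-5016 + 1584*sqrt(2)) = -4980 + 1584*sqrt(2)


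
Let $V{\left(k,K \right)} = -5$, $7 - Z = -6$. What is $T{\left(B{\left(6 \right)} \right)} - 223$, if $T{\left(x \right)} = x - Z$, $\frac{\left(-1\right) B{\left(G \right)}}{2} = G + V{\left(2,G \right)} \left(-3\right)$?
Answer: $-278$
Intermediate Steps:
$Z = 13$ ($Z = 7 - -6 = 7 + 6 = 13$)
$B{\left(G \right)} = -30 - 2 G$ ($B{\left(G \right)} = - 2 \left(G - -15\right) = - 2 \left(G + 15\right) = - 2 \left(15 + G\right) = -30 - 2 G$)
$T{\left(x \right)} = -13 + x$ ($T{\left(x \right)} = x - 13 = -13 + x$)
$T{\left(B{\left(6 \right)} \right)} - 223 = \left(-13 - 42\right) - 223 = -55 - 223 = -278$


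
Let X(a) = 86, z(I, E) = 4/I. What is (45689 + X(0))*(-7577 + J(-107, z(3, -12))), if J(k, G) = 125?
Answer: -341115300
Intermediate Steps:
(45689 + X(0))*(-7577 + J(-107, z(3, -12))) = (45689 + 86)*(-7577 + 125) = 45775*(-7452) = -341115300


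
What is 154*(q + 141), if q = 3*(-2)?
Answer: 20790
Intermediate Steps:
q = -6
154*(q + 141) = 154*(-6 + 141) = 154*135 = 20790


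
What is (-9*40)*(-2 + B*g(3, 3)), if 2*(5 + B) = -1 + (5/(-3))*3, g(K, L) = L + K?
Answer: 18000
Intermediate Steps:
g(K, L) = K + L
B = -8 (B = -5 + (-1 + (5/(-3))*3)/2 = -5 + (-1 + (5*(-⅓))*3)/2 = -5 + (-1 - 5/3*3)/2 = -5 + (-1 - 5)/2 = -5 + (½)*(-6) = -5 - 3 = -8)
(-9*40)*(-2 + B*g(3, 3)) = (-9*40)*(-2 - 8*(3 + 3)) = -360*(-2 - 8*6) = -360*(-2 - 48) = -360*(-50) = 18000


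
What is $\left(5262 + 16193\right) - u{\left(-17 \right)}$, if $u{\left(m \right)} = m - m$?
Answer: $21455$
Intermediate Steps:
$u{\left(m \right)} = 0$
$\left(5262 + 16193\right) - u{\left(-17 \right)} = \left(5262 + 16193\right) - 0 = 21455 + 0 = 21455$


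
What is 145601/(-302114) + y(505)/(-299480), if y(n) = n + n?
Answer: -2195486131/4523855036 ≈ -0.48531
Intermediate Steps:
y(n) = 2*n
145601/(-302114) + y(505)/(-299480) = 145601/(-302114) + (2*505)/(-299480) = 145601*(-1/302114) + 1010*(-1/299480) = -145601/302114 - 101/29948 = -2195486131/4523855036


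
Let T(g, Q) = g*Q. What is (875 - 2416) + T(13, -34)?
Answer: -1983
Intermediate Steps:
T(g, Q) = Q*g
(875 - 2416) + T(13, -34) = (875 - 2416) - 34*13 = -1541 - 442 = -1983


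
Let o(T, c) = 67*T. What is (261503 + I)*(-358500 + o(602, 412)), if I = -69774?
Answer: -61001649014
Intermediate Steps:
(261503 + I)*(-358500 + o(602, 412)) = (261503 - 69774)*(-358500 + 67*602) = 191729*(-358500 + 40334) = 191729*(-318166) = -61001649014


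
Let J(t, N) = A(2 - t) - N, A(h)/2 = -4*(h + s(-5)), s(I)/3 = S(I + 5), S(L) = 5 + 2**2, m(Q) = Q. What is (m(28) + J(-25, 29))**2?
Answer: 187489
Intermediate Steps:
S(L) = 9 (S(L) = 5 + 4 = 9)
s(I) = 27 (s(I) = 3*9 = 27)
A(h) = -216 - 8*h (A(h) = 2*(-4*(h + 27)) = 2*(-4*(27 + h)) = 2*(-108 - 4*h) = -216 - 8*h)
J(t, N) = -232 - N + 8*t (J(t, N) = (-216 - 8*(2 - t)) - N = (-216 + (-16 + 8*t)) - N = (-232 + 8*t) - N = -232 - N + 8*t)
(m(28) + J(-25, 29))**2 = (28 + (-232 - 1*29 + 8*(-25)))**2 = (28 + (-232 - 29 - 200))**2 = (28 - 461)**2 = (-433)**2 = 187489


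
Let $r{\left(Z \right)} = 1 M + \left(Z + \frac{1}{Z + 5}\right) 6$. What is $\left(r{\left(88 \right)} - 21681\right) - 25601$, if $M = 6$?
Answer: $- \frac{1449186}{31} \approx -46748.0$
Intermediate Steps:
$r{\left(Z \right)} = 6 + 6 Z + \frac{6}{5 + Z}$ ($r{\left(Z \right)} = 1 \cdot 6 + \left(Z + \frac{1}{Z + 5}\right) 6 = 6 + \left(Z + \frac{1}{5 + Z}\right) 6 = 6 + \left(6 Z + \frac{6}{5 + Z}\right) = 6 + 6 Z + \frac{6}{5 + Z}$)
$\left(r{\left(88 \right)} - 21681\right) - 25601 = \left(\frac{6 \left(6 + 88^{2} + 6 \cdot 88\right)}{5 + 88} - 21681\right) - 25601 = \left(\frac{6 \left(6 + 7744 + 528\right)}{93} - 21681\right) - 25601 = \left(6 \cdot \frac{1}{93} \cdot 8278 - 21681\right) - 25601 = \left(\frac{16556}{31} - 21681\right) - 25601 = - \frac{655555}{31} - 25601 = - \frac{1449186}{31}$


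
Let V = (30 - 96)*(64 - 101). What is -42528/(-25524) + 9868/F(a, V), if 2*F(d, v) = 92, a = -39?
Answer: 10576130/48921 ≈ 216.19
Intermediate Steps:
V = 2442 (V = -66*(-37) = 2442)
F(d, v) = 46 (F(d, v) = (½)*92 = 46)
-42528/(-25524) + 9868/F(a, V) = -42528/(-25524) + 9868/46 = -42528*(-1/25524) + 9868*(1/46) = 3544/2127 + 4934/23 = 10576130/48921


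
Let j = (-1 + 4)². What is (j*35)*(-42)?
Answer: -13230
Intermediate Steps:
j = 9 (j = 3² = 9)
(j*35)*(-42) = (9*35)*(-42) = 315*(-42) = -13230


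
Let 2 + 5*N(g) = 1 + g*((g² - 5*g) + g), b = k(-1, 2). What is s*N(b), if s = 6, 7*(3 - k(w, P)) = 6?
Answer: -19608/1715 ≈ -11.433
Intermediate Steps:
k(w, P) = 15/7 (k(w, P) = 3 - ⅐*6 = 3 - 6/7 = 15/7)
b = 15/7 ≈ 2.1429
N(g) = -⅕ + g*(g² - 4*g)/5 (N(g) = -⅖ + (1 + g*((g² - 5*g) + g))/5 = -⅖ + (1 + g*(g² - 4*g))/5 = -⅖ + (⅕ + g*(g² - 4*g)/5) = -⅕ + g*(g² - 4*g)/5)
s*N(b) = 6*(-⅕ - 4*(15/7)²/5 + (15/7)³/5) = 6*(-⅕ - ⅘*225/49 + (⅕)*(3375/343)) = 6*(-⅕ - 180/49 + 675/343) = 6*(-3268/1715) = -19608/1715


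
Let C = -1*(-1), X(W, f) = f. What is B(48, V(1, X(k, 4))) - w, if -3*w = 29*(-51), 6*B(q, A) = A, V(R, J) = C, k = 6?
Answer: -2957/6 ≈ -492.83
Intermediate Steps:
C = 1
V(R, J) = 1
B(q, A) = A/6
w = 493 (w = -29*(-51)/3 = -⅓*(-1479) = 493)
B(48, V(1, X(k, 4))) - w = (⅙)*1 - 1*493 = ⅙ - 493 = -2957/6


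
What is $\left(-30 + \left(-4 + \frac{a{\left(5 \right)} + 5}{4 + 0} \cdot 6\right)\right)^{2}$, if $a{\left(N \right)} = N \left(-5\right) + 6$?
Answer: $3025$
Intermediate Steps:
$a{\left(N \right)} = 6 - 5 N$ ($a{\left(N \right)} = - 5 N + 6 = 6 - 5 N$)
$\left(-30 + \left(-4 + \frac{a{\left(5 \right)} + 5}{4 + 0} \cdot 6\right)\right)^{2} = \left(-30 + \left(-4 + \frac{\left(6 - 25\right) + 5}{4 + 0} \cdot 6\right)\right)^{2} = \left(-30 + \left(-4 + \frac{\left(6 - 25\right) + 5}{4} \cdot 6\right)\right)^{2} = \left(-30 + \left(-4 + \left(-19 + 5\right) \frac{1}{4} \cdot 6\right)\right)^{2} = \left(-30 + \left(-4 + \left(-14\right) \frac{1}{4} \cdot 6\right)\right)^{2} = \left(-30 - 25\right)^{2} = \left(-55\right)^{2} = 3025$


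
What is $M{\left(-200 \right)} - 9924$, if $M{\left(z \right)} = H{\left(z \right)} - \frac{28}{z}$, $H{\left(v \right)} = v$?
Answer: $- \frac{506193}{50} \approx -10124.0$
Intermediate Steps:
$M{\left(z \right)} = z - \frac{28}{z}$
$M{\left(-200 \right)} - 9924 = \left(-200 - \frac{28}{-200}\right) - 9924 = \left(-200 - - \frac{7}{50}\right) - 9924 = \left(-200 + \frac{7}{50}\right) - 9924 = - \frac{9993}{50} - 9924 = - \frac{506193}{50}$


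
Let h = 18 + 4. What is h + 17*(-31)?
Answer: -505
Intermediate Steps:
h = 22
h + 17*(-31) = 22 + 17*(-31) = 22 - 527 = -505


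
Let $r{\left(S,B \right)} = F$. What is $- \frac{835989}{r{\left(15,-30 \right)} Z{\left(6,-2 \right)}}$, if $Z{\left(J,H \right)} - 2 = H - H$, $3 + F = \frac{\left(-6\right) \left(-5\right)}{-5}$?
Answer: $\frac{278663}{6} \approx 46444.0$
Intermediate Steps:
$F = -9$ ($F = -3 + \frac{\left(-6\right) \left(-5\right)}{-5} = -3 + 30 \left(- \frac{1}{5}\right) = -3 - 6 = -9$)
$Z{\left(J,H \right)} = 2$ ($Z{\left(J,H \right)} = 2 + \left(H - H\right) = 2 + 0 = 2$)
$r{\left(S,B \right)} = -9$
$- \frac{835989}{r{\left(15,-30 \right)} Z{\left(6,-2 \right)}} = - \frac{835989}{\left(-9\right) 2} = - \frac{835989}{-18} = \left(-835989\right) \left(- \frac{1}{18}\right) = \frac{278663}{6}$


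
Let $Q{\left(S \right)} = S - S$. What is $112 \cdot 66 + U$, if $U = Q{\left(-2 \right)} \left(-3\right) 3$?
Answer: $7392$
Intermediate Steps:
$Q{\left(S \right)} = 0$
$U = 0$ ($U = 0 \left(-3\right) 3 = 0 \cdot 3 = 0$)
$112 \cdot 66 + U = 112 \cdot 66 + 0 = 7392 + 0 = 7392$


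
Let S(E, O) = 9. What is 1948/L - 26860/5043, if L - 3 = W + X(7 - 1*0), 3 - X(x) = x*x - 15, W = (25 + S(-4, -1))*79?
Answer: -3420562/744683 ≈ -4.5933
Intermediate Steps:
W = 2686 (W = (25 + 9)*79 = 34*79 = 2686)
X(x) = 18 - x² (X(x) = 3 - (x*x - 15) = 3 - (x² - 15) = 3 - (-15 + x²) = 3 + (15 - x²) = 18 - x²)
L = 2658 (L = 3 + (2686 + (18 - (7 - 1*0)²)) = 3 + (2686 + (18 - (7 + 0)²)) = 3 + (2686 + (18 - 1*7²)) = 3 + (2686 + (18 - 1*49)) = 3 + (2686 + (18 - 49)) = 3 + (2686 - 31) = 3 + 2655 = 2658)
1948/L - 26860/5043 = 1948/2658 - 26860/5043 = 1948*(1/2658) - 26860*1/5043 = 974/1329 - 26860/5043 = -3420562/744683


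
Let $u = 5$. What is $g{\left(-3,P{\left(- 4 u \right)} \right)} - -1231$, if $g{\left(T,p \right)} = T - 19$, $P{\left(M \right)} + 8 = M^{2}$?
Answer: $1209$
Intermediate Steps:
$P{\left(M \right)} = -8 + M^{2}$
$g{\left(T,p \right)} = -19 + T$
$g{\left(-3,P{\left(- 4 u \right)} \right)} - -1231 = \left(-19 - 3\right) - -1231 = -22 + 1231 = 1209$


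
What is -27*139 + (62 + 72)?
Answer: -3619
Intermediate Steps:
-27*139 + (62 + 72) = -3753 + 134 = -3619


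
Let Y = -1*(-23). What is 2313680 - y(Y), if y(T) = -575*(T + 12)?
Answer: 2333805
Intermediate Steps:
Y = 23
y(T) = -6900 - 575*T (y(T) = -575*(12 + T) = -6900 - 575*T)
2313680 - y(Y) = 2313680 - (-6900 - 575*23) = 2313680 - (-6900 - 13225) = 2313680 - 1*(-20125) = 2313680 + 20125 = 2333805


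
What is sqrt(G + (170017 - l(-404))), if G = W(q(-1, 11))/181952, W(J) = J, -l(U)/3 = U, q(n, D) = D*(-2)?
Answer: sqrt(87321060061934)/22744 ≈ 410.86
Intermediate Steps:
q(n, D) = -2*D
l(U) = -3*U
G = -11/90976 (G = -2*11/181952 = -22*1/181952 = -11/90976 ≈ -0.00012091)
sqrt(G + (170017 - l(-404))) = sqrt(-11/90976 + (170017 - (-3)*(-404))) = sqrt(-11/90976 + (170017 - 1*1212)) = sqrt(-11/90976 + (170017 - 1212)) = sqrt(-11/90976 + 168805) = sqrt(15357203669/90976) = sqrt(87321060061934)/22744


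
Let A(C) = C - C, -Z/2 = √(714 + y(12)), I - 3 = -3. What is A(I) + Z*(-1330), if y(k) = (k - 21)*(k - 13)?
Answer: 2660*√723 ≈ 71524.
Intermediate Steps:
I = 0 (I = 3 - 3 = 0)
y(k) = (-21 + k)*(-13 + k)
Z = -2*√723 (Z = -2*√(714 + (273 + 12² - 34*12)) = -2*√(714 + (273 + 144 - 408)) = -2*√(714 + 9) = -2*√723 ≈ -53.777)
A(C) = 0
A(I) + Z*(-1330) = 0 - 2*√723*(-1330) = 0 + 2660*√723 = 2660*√723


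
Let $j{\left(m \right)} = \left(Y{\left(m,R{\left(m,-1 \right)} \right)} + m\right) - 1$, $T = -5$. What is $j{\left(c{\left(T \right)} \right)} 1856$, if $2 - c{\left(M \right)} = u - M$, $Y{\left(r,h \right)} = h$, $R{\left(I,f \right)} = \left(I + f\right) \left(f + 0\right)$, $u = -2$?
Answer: $0$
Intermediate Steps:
$R{\left(I,f \right)} = f \left(I + f\right)$ ($R{\left(I,f \right)} = \left(I + f\right) f = f \left(I + f\right)$)
$c{\left(M \right)} = 4 + M$ ($c{\left(M \right)} = 2 - \left(-2 - M\right) = 2 + \left(2 + M\right) = 4 + M$)
$j{\left(m \right)} = 0$ ($j{\left(m \right)} = \left(- (m - 1) + m\right) - 1 = \left(- (-1 + m) + m\right) - 1 = \left(\left(1 - m\right) + m\right) - 1 = 1 - 1 = 0$)
$j{\left(c{\left(T \right)} \right)} 1856 = 0 \cdot 1856 = 0$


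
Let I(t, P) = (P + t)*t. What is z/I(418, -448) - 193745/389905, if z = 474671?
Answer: -37501231711/977881740 ≈ -38.349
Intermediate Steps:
I(t, P) = t*(P + t)
z/I(418, -448) - 193745/389905 = 474671/((418*(-448 + 418))) - 193745/389905 = 474671/((418*(-30))) - 193745*1/389905 = 474671/(-12540) - 38749/77981 = 474671*(-1/12540) - 38749/77981 = -474671/12540 - 38749/77981 = -37501231711/977881740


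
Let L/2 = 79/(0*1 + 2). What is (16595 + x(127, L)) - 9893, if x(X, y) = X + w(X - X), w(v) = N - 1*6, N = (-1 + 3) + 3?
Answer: 6828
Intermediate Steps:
N = 5 (N = 2 + 3 = 5)
w(v) = -1 (w(v) = 5 - 1*6 = 5 - 6 = -1)
L = 79 (L = 2*(79/(0*1 + 2)) = 2*(79/(0 + 2)) = 2*(79/2) = 79)
x(X, y) = -1 + X (x(X, y) = X - 1 = -1 + X)
(16595 + x(127, L)) - 9893 = (16595 + (-1 + 127)) - 9893 = (16595 + 126) - 9893 = 16721 - 9893 = 6828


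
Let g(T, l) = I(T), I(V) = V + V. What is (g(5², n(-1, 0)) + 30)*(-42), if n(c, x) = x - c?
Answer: -3360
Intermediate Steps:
I(V) = 2*V
g(T, l) = 2*T
(g(5², n(-1, 0)) + 30)*(-42) = (2*5² + 30)*(-42) = (2*25 + 30)*(-42) = (50 + 30)*(-42) = 80*(-42) = -3360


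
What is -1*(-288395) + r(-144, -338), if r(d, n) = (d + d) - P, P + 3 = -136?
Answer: 288246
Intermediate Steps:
P = -139 (P = -3 - 136 = -139)
r(d, n) = 139 + 2*d (r(d, n) = (d + d) - 1*(-139) = 2*d + 139 = 139 + 2*d)
-1*(-288395) + r(-144, -338) = -1*(-288395) + (139 + 2*(-144)) = 288395 + (139 - 288) = 288395 - 149 = 288246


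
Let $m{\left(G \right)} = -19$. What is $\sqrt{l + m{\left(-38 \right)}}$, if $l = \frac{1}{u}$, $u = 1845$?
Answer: $\frac{i \sqrt{7186070}}{615} \approx 4.3588 i$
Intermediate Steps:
$l = \frac{1}{1845} \approx 0.00054201$
$\sqrt{l + m{\left(-38 \right)}} = \sqrt{\frac{1}{1845} - 19} = \sqrt{- \frac{35054}{1845}} = \frac{i \sqrt{7186070}}{615}$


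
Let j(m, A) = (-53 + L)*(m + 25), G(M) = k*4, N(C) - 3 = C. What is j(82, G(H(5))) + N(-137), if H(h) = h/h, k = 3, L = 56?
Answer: 187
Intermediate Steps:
N(C) = 3 + C
H(h) = 1
G(M) = 12 (G(M) = 3*4 = 12)
j(m, A) = 75 + 3*m (j(m, A) = (-53 + 56)*(m + 25) = 3*(25 + m) = 75 + 3*m)
j(82, G(H(5))) + N(-137) = (75 + 3*82) + (3 - 137) = (75 + 246) - 134 = 321 - 134 = 187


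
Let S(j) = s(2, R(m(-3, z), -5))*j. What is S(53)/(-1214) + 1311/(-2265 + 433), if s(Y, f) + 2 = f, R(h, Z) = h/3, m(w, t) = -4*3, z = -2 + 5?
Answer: -504489/1112024 ≈ -0.45367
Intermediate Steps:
z = 3
m(w, t) = -12
R(h, Z) = h/3 (R(h, Z) = h*(⅓) = h/3)
s(Y, f) = -2 + f
S(j) = -6*j (S(j) = (-2 + (⅓)*(-12))*j = (-2 - 4)*j = -6*j)
S(53)/(-1214) + 1311/(-2265 + 433) = -6*53/(-1214) + 1311/(-2265 + 433) = -318*(-1/1214) + 1311/(-1832) = 159/607 + 1311*(-1/1832) = 159/607 - 1311/1832 = -504489/1112024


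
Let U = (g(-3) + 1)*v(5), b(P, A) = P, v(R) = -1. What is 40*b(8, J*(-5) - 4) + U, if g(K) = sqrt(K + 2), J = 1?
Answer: 319 - I ≈ 319.0 - 1.0*I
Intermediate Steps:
g(K) = sqrt(2 + K)
U = -1 - I (U = (sqrt(2 - 3) + 1)*(-1) = (sqrt(-1) + 1)*(-1) = (I + 1)*(-1) = (1 + I)*(-1) = -1 - I ≈ -1.0 - 1.0*I)
40*b(8, J*(-5) - 4) + U = 40*8 + (-1 - I) = 320 + (-1 - I) = 319 - I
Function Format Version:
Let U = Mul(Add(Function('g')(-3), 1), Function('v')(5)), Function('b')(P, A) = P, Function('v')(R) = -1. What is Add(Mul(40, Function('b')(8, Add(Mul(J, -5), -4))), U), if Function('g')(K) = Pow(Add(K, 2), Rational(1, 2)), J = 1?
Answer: Add(319, Mul(-1, I)) ≈ Add(319.00, Mul(-1.0000, I))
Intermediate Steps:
Function('g')(K) = Pow(Add(2, K), Rational(1, 2))
U = Add(-1, Mul(-1, I)) (U = Mul(Add(Pow(Add(2, -3), Rational(1, 2)), 1), -1) = Mul(Add(Pow(-1, Rational(1, 2)), 1), -1) = Mul(Add(I, 1), -1) = Mul(Add(1, I), -1) = Add(-1, Mul(-1, I)) ≈ Add(-1.0000, Mul(-1.0000, I)))
Add(Mul(40, Function('b')(8, Add(Mul(J, -5), -4))), U) = Add(Mul(40, 8), Add(-1, Mul(-1, I))) = Add(320, Add(-1, Mul(-1, I))) = Add(319, Mul(-1, I))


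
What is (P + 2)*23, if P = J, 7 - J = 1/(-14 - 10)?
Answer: 4991/24 ≈ 207.96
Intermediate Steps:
J = 169/24 (J = 7 - 1/(-14 - 10) = 7 - 1/(-24) = 7 - 1*(-1/24) = 7 + 1/24 = 169/24 ≈ 7.0417)
P = 169/24 ≈ 7.0417
(P + 2)*23 = (169/24 + 2)*23 = (217/24)*23 = 4991/24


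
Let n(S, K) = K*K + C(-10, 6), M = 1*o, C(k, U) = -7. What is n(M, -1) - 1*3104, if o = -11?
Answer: -3110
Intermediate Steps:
M = -11 (M = 1*(-11) = -11)
n(S, K) = -7 + K² (n(S, K) = K*K - 7 = K² - 7 = -7 + K²)
n(M, -1) - 1*3104 = (-7 + (-1)²) - 1*3104 = (-7 + 1) - 3104 = -6 - 3104 = -3110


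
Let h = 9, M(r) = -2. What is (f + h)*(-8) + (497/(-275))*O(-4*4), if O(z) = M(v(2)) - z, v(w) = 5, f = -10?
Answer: -4758/275 ≈ -17.302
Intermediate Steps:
O(z) = -2 - z
(f + h)*(-8) + (497/(-275))*O(-4*4) = (-10 + 9)*(-8) + (497/(-275))*(-2 - (-4)*4) = -1*(-8) + (497*(-1/275))*(-2 - 1*(-16)) = 8 - 497*(-2 + 16)/275 = 8 - 497/275*14 = 8 - 6958/275 = -4758/275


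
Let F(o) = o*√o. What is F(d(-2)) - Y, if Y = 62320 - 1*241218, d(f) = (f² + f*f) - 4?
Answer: 178906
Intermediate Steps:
d(f) = -4 + 2*f² (d(f) = (f² + f²) - 4 = 2*f² - 4 = -4 + 2*f²)
F(o) = o^(3/2)
Y = -178898 (Y = 62320 - 241218 = -178898)
F(d(-2)) - Y = (-4 + 2*(-2)²)^(3/2) - 1*(-178898) = (-4 + 2*4)^(3/2) + 178898 = (-4 + 8)^(3/2) + 178898 = 4^(3/2) + 178898 = 8 + 178898 = 178906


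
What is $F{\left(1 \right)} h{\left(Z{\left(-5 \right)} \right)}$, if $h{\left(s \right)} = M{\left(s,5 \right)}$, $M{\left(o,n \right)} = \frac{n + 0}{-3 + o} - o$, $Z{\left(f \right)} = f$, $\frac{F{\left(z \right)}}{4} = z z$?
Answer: $\frac{35}{2} \approx 17.5$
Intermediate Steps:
$F{\left(z \right)} = 4 z^{2}$ ($F{\left(z \right)} = 4 z z = 4 z^{2}$)
$M{\left(o,n \right)} = - o + \frac{n}{-3 + o}$ ($M{\left(o,n \right)} = \frac{n}{-3 + o} - o = - o + \frac{n}{-3 + o}$)
$h{\left(s \right)} = \frac{5 - s^{2} + 3 s}{-3 + s}$
$F{\left(1 \right)} h{\left(Z{\left(-5 \right)} \right)} = 4 \cdot 1^{2} \frac{5 - \left(-5\right)^{2} + 3 \left(-5\right)}{-3 - 5} = 4 \cdot 1 \frac{5 - 25 - 15}{-8} = 4 \left(- \frac{5 - 25 - 15}{8}\right) = 4 \left(\left(- \frac{1}{8}\right) \left(-35\right)\right) = 4 \cdot \frac{35}{8} = \frac{35}{2}$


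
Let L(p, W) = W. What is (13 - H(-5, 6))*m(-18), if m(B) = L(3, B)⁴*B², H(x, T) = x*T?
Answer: 1462525632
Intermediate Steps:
H(x, T) = T*x
m(B) = B⁶ (m(B) = B⁴*B² = B⁶)
(13 - H(-5, 6))*m(-18) = (13 - 6*(-5))*(-18)⁶ = (13 - 1*(-30))*34012224 = (13 + 30)*34012224 = 43*34012224 = 1462525632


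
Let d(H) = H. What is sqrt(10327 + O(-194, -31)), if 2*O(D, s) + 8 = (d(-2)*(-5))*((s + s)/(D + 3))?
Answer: sqrt(376652573)/191 ≈ 101.61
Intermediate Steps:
O(D, s) = -4 + 10*s/(3 + D) (O(D, s) = -4 + ((-2*(-5))*((s + s)/(D + 3)))/2 = -4 + (10*((2*s)/(3 + D)))/2 = -4 + (10*(2*s/(3 + D)))/2 = -4 + (20*s/(3 + D))/2 = -4 + 10*s/(3 + D))
sqrt(10327 + O(-194, -31)) = sqrt(10327 + 2*(-6 - 2*(-194) + 5*(-31))/(3 - 194)) = sqrt(10327 + 2*(-6 + 388 - 155)/(-191)) = sqrt(10327 + 2*(-1/191)*227) = sqrt(10327 - 454/191) = sqrt(1972003/191) = sqrt(376652573)/191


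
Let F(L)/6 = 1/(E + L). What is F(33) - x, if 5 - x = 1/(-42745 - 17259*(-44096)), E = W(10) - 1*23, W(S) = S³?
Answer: -6673051559943/1336197873920 ≈ -4.9941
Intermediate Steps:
E = 977 (E = 10³ - 1*23 = 1000 - 23 = 977)
F(L) = 6/(977 + L)
x = 13229681919/2645936384 (x = 5 - 1/((-42745 - 17259)*(-44096)) = 5 - (-1)/((-60004)*44096) = 5 - (-1)*(-1)/(60004*44096) = 5 - 1*1/2645936384 = 5 - 1/2645936384 = 13229681919/2645936384 ≈ 5.0000)
F(33) - x = 6/(977 + 33) - 1*13229681919/2645936384 = 6/1010 - 13229681919/2645936384 = 6*(1/1010) - 13229681919/2645936384 = 3/505 - 13229681919/2645936384 = -6673051559943/1336197873920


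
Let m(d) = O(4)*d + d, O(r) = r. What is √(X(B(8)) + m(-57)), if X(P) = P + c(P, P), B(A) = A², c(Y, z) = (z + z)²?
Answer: √16163 ≈ 127.13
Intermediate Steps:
c(Y, z) = 4*z² (c(Y, z) = (2*z)² = 4*z²)
m(d) = 5*d (m(d) = 4*d + d = 5*d)
X(P) = P + 4*P²
√(X(B(8)) + m(-57)) = √(8²*(1 + 4*8²) + 5*(-57)) = √(64*(1 + 4*64) - 285) = √(64*(1 + 256) - 285) = √(64*257 - 285) = √(16448 - 285) = √16163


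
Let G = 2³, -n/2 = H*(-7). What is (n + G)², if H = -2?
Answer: 400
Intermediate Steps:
n = -28 (n = -(-4)*(-7) = -2*14 = -28)
G = 8
(n + G)² = (-28 + 8)² = (-20)² = 400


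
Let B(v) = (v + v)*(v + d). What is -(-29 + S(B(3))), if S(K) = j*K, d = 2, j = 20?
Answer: -571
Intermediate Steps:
B(v) = 2*v*(2 + v) (B(v) = (v + v)*(v + 2) = (2*v)*(2 + v) = 2*v*(2 + v))
S(K) = 20*K
-(-29 + S(B(3))) = -(-29 + 20*(2*3*(2 + 3))) = -(-29 + 20*(2*3*5)) = -(-29 + 20*30) = -(-29 + 600) = -1*571 = -571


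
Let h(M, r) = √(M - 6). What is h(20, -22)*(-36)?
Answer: -36*√14 ≈ -134.70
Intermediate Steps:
h(M, r) = √(-6 + M)
h(20, -22)*(-36) = √(-6 + 20)*(-36) = √14*(-36) = -36*√14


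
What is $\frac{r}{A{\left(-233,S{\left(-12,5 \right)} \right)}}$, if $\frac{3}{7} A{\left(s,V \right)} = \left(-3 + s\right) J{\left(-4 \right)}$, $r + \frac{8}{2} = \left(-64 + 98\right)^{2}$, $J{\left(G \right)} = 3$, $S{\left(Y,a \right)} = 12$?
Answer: $- \frac{288}{413} \approx -0.69734$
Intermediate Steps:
$r = 1152$ ($r = -4 + \left(-64 + 98\right)^{2} = -4 + 34^{2} = -4 + 1156 = 1152$)
$A{\left(s,V \right)} = -21 + 7 s$ ($A{\left(s,V \right)} = \frac{7 \left(-3 + s\right) 3}{3} = \frac{7 \left(-9 + 3 s\right)}{3} = -21 + 7 s$)
$\frac{r}{A{\left(-233,S{\left(-12,5 \right)} \right)}} = \frac{1152}{-21 + 7 \left(-233\right)} = \frac{1152}{-21 - 1631} = \frac{1152}{-1652} = 1152 \left(- \frac{1}{1652}\right) = - \frac{288}{413}$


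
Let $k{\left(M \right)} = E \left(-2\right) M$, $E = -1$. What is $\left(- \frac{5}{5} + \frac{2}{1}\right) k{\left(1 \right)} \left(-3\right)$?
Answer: $-6$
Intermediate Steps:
$k{\left(M \right)} = 2 M$ ($k{\left(M \right)} = \left(-1\right) \left(-2\right) M = 2 M$)
$\left(- \frac{5}{5} + \frac{2}{1}\right) k{\left(1 \right)} \left(-3\right) = \left(- \frac{5}{5} + \frac{2}{1}\right) 2 \cdot 1 \left(-3\right) = \left(\left(-5\right) \frac{1}{5} + 2 \cdot 1\right) 2 \left(-3\right) = \left(-1 + 2\right) 2 \left(-3\right) = 1 \cdot 2 \left(-3\right) = 2 \left(-3\right) = -6$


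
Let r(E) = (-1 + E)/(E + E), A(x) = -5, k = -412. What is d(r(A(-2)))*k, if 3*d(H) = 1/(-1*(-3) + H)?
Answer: -1030/27 ≈ -38.148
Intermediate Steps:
r(E) = (-1 + E)/(2*E) (r(E) = (-1 + E)/((2*E)) = (-1 + E)*(1/(2*E)) = (-1 + E)/(2*E))
d(H) = 1/(3*(3 + H)) (d(H) = 1/(3*(-1*(-3) + H)) = 1/(3*(3 + H)))
d(r(A(-2)))*k = (1/(3*(3 + (½)*(-1 - 5)/(-5))))*(-412) = (1/(3*(3 + (½)*(-⅕)*(-6))))*(-412) = (1/(3*(3 + ⅗)))*(-412) = (1/(3*(18/5)))*(-412) = ((⅓)*(5/18))*(-412) = (5/54)*(-412) = -1030/27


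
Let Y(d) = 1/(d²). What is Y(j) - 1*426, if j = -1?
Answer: -425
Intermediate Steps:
Y(d) = d⁻²
Y(j) - 1*426 = (-1)⁻² - 1*426 = 1 - 426 = -425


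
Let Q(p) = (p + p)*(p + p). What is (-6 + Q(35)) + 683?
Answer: 5577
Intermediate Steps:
Q(p) = 4*p² (Q(p) = (2*p)*(2*p) = 4*p²)
(-6 + Q(35)) + 683 = (-6 + 4*35²) + 683 = (-6 + 4*1225) + 683 = (-6 + 4900) + 683 = 4894 + 683 = 5577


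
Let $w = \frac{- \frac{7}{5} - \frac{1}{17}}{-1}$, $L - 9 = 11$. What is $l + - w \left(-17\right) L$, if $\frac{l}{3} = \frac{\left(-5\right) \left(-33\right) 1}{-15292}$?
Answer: $\frac{7584337}{15292} \approx 495.97$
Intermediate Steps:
$L = 20$ ($L = 9 + 11 = 20$)
$w = \frac{124}{85}$ ($w = \left(\left(-7\right) \frac{1}{5} - \frac{1}{17}\right) \left(-1\right) = \left(- \frac{7}{5} - \frac{1}{17}\right) \left(-1\right) = \left(- \frac{124}{85}\right) \left(-1\right) = \frac{124}{85} \approx 1.4588$)
$l = - \frac{495}{15292}$ ($l = 3 \frac{\left(-5\right) \left(-33\right) 1}{-15292} = 3 \cdot 165 \cdot 1 \left(- \frac{1}{15292}\right) = 3 \cdot 165 \left(- \frac{1}{15292}\right) = 3 \left(- \frac{165}{15292}\right) = - \frac{495}{15292} \approx -0.03237$)
$l + - w \left(-17\right) L = - \frac{495}{15292} + \left(-1\right) \frac{124}{85} \left(-17\right) 20 = - \frac{495}{15292} + \left(- \frac{124}{85}\right) \left(-17\right) 20 = - \frac{495}{15292} + \frac{124}{5} \cdot 20 = - \frac{495}{15292} + 496 = \frac{7584337}{15292}$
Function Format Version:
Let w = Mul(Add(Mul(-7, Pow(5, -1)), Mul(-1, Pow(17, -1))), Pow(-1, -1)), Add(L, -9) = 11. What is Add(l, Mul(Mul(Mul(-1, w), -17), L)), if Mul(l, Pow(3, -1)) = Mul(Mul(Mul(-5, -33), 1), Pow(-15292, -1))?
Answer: Rational(7584337, 15292) ≈ 495.97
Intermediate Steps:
L = 20 (L = Add(9, 11) = 20)
w = Rational(124, 85) (w = Mul(Add(Mul(-7, Rational(1, 5)), Mul(-1, Rational(1, 17))), -1) = Mul(Add(Rational(-7, 5), Rational(-1, 17)), -1) = Mul(Rational(-124, 85), -1) = Rational(124, 85) ≈ 1.4588)
l = Rational(-495, 15292) (l = Mul(3, Mul(Mul(Mul(-5, -33), 1), Pow(-15292, -1))) = Mul(3, Mul(Mul(165, 1), Rational(-1, 15292))) = Mul(3, Mul(165, Rational(-1, 15292))) = Mul(3, Rational(-165, 15292)) = Rational(-495, 15292) ≈ -0.032370)
Add(l, Mul(Mul(Mul(-1, w), -17), L)) = Add(Rational(-495, 15292), Mul(Mul(Mul(-1, Rational(124, 85)), -17), 20)) = Add(Rational(-495, 15292), Mul(Mul(Rational(-124, 85), -17), 20)) = Add(Rational(-495, 15292), Mul(Rational(124, 5), 20)) = Add(Rational(-495, 15292), 496) = Rational(7584337, 15292)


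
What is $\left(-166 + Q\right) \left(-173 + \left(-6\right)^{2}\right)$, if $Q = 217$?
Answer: $-6987$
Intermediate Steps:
$\left(-166 + Q\right) \left(-173 + \left(-6\right)^{2}\right) = \left(-166 + 217\right) \left(-173 + \left(-6\right)^{2}\right) = 51 \left(-173 + 36\right) = 51 \left(-137\right) = -6987$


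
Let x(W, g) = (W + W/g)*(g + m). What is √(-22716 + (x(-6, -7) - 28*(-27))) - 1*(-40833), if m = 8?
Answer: 40833 + 6*I*√29897/7 ≈ 40833.0 + 148.21*I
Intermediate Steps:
x(W, g) = (8 + g)*(W + W/g) (x(W, g) = (W + W/g)*(g + 8) = (W + W/g)*(8 + g) = (8 + g)*(W + W/g))
√(-22716 + (x(-6, -7) - 28*(-27))) - 1*(-40833) = √(-22716 + (-6*(8 - 7*(9 - 7))/(-7) - 28*(-27))) - 1*(-40833) = √(-22716 + (-6*(-⅐)*(8 - 7*2) + 756)) + 40833 = √(-22716 + (-6*(-⅐)*(8 - 14) + 756)) + 40833 = √(-22716 + (-6*(-⅐)*(-6) + 756)) + 40833 = √(-22716 + (-36/7 + 756)) + 40833 = √(-22716 + 5256/7) + 40833 = √(-153756/7) + 40833 = 6*I*√29897/7 + 40833 = 40833 + 6*I*√29897/7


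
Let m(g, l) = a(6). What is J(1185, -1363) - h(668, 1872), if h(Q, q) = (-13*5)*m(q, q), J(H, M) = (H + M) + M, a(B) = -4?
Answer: -1801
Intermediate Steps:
m(g, l) = -4
J(H, M) = H + 2*M
h(Q, q) = 260 (h(Q, q) = -13*5*(-4) = -65*(-4) = 260)
J(1185, -1363) - h(668, 1872) = (1185 + 2*(-1363)) - 1*260 = (1185 - 2726) - 260 = -1541 - 260 = -1801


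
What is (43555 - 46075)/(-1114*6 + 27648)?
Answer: -210/1747 ≈ -0.12021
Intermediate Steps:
(43555 - 46075)/(-1114*6 + 27648) = -2520/(-6684 + 27648) = -2520/20964 = -2520*1/20964 = -210/1747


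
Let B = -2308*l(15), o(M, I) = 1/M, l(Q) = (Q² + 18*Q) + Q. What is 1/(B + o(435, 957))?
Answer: -435/512029799 ≈ -8.4956e-7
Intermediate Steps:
l(Q) = Q² + 19*Q
B = -1177080 (B = -34620*(19 + 15) = -34620*34 = -2308*510 = -1177080)
1/(B + o(435, 957)) = 1/(-1177080 + 1/435) = 1/(-512029799/435) = -435/512029799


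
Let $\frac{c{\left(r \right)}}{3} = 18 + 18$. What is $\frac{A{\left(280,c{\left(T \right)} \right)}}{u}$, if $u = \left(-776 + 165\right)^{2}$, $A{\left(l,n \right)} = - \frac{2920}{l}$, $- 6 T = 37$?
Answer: $- \frac{73}{2613247} \approx -2.7935 \cdot 10^{-5}$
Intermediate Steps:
$T = - \frac{37}{6}$ ($T = \left(- \frac{1}{6}\right) 37 = - \frac{37}{6} \approx -6.1667$)
$c{\left(r \right)} = 108$ ($c{\left(r \right)} = 3 \left(18 + 18\right) = 3 \cdot 36 = 108$)
$u = 373321$ ($u = \left(-611\right)^{2} = 373321$)
$\frac{A{\left(280,c{\left(T \right)} \right)}}{u} = \frac{\left(-2920\right) \frac{1}{280}}{373321} = \left(-2920\right) \frac{1}{280} \cdot \frac{1}{373321} = \left(- \frac{73}{7}\right) \frac{1}{373321} = - \frac{73}{2613247}$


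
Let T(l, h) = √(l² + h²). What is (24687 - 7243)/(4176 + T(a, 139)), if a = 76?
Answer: 10406592/2487697 - 2492*√25097/2487697 ≈ 4.0245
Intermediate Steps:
T(l, h) = √(h² + l²)
(24687 - 7243)/(4176 + T(a, 139)) = (24687 - 7243)/(4176 + √(139² + 76²)) = 17444/(4176 + √(19321 + 5776)) = 17444/(4176 + √25097)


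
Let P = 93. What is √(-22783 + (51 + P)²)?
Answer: I*√2047 ≈ 45.244*I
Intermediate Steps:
√(-22783 + (51 + P)²) = √(-22783 + (51 + 93)²) = √(-22783 + 144²) = √(-22783 + 20736) = √(-2047) = I*√2047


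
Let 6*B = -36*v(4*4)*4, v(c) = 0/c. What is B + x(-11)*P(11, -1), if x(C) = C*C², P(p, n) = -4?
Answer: 5324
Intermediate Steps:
v(c) = 0
x(C) = C³
B = 0 (B = (-0*4)/6 = (-36*0)/6 = (⅙)*0 = 0)
B + x(-11)*P(11, -1) = 0 + (-11)³*(-4) = 0 - 1331*(-4) = 0 + 5324 = 5324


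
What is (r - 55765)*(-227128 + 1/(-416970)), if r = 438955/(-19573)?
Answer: 449615603414969110/35484147 ≈ 1.2671e+10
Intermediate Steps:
r = -19085/851 (r = 438955*(-1/19573) = -19085/851 ≈ -22.427)
(r - 55765)*(-227128 + 1/(-416970)) = (-19085/851 - 55765)*(-227128 + 1/(-416970)) = -47475100*(-227128 - 1/416970)/851 = -47475100/851*(-94705562161/416970) = 449615603414969110/35484147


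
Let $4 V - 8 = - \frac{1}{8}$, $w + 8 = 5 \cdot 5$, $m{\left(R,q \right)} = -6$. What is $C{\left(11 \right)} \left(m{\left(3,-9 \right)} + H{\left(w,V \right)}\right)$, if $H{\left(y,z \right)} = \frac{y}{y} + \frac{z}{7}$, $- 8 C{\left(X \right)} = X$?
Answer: $\frac{1661}{256} \approx 6.4883$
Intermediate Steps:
$C{\left(X \right)} = - \frac{X}{8}$
$w = 17$ ($w = -8 + 5 \cdot 5 = -8 + 25 = 17$)
$V = \frac{63}{32}$ ($V = 2 + \frac{\left(-1\right) \frac{1}{8}}{4} = 2 + \frac{1}{4} \left(- \frac{1}{8}\right) = 2 - \frac{1}{32} = \frac{63}{32} \approx 1.9688$)
$H{\left(y,z \right)} = 1 + \frac{z}{7}$ ($H{\left(y,z \right)} = 1 + z \frac{1}{7} = 1 + \frac{z}{7}$)
$C{\left(11 \right)} \left(m{\left(3,-9 \right)} + H{\left(w,V \right)}\right) = \left(- \frac{1}{8}\right) 11 \left(-6 + \left(1 + \frac{1}{7} \cdot \frac{63}{32}\right)\right) = - \frac{11 \left(-6 + \left(1 + \frac{9}{32}\right)\right)}{8} = - \frac{11 \left(-6 + \frac{41}{32}\right)}{8} = \left(- \frac{11}{8}\right) \left(- \frac{151}{32}\right) = \frac{1661}{256}$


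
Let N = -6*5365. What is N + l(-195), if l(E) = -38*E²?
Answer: -1477140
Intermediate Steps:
N = -32190
N + l(-195) = -32190 - 38*(-195)² = -32190 - 38*38025 = -32190 - 1444950 = -1477140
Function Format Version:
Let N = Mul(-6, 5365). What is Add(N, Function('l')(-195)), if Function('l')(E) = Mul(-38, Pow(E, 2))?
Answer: -1477140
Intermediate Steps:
N = -32190
Add(N, Function('l')(-195)) = Add(-32190, Mul(-38, Pow(-195, 2))) = Add(-32190, Mul(-38, 38025)) = Add(-32190, -1444950) = -1477140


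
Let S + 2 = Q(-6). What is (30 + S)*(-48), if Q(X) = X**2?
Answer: -3072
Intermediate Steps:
S = 34 (S = -2 + (-6)**2 = -2 + 36 = 34)
(30 + S)*(-48) = (30 + 34)*(-48) = 64*(-48) = -3072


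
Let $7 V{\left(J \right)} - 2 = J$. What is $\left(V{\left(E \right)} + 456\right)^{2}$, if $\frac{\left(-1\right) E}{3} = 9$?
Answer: $\frac{10029889}{49} \approx 2.0469 \cdot 10^{5}$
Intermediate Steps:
$E = -27$ ($E = \left(-3\right) 9 = -27$)
$V{\left(J \right)} = \frac{2}{7} + \frac{J}{7}$
$\left(V{\left(E \right)} + 456\right)^{2} = \left(\left(\frac{2}{7} + \frac{1}{7} \left(-27\right)\right) + 456\right)^{2} = \left(\left(\frac{2}{7} - \frac{27}{7}\right) + 456\right)^{2} = \left(- \frac{25}{7} + 456\right)^{2} = \left(\frac{3167}{7}\right)^{2} = \frac{10029889}{49}$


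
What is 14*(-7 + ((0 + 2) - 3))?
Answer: -112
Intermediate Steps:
14*(-7 + ((0 + 2) - 3)) = 14*(-7 + (2 - 3)) = 14*(-7 - 1) = 14*(-8) = -112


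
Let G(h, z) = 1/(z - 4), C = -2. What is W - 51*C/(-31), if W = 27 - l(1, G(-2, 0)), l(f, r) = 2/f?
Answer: 673/31 ≈ 21.710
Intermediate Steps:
G(h, z) = 1/(-4 + z)
W = 25 (W = 27 - 2/1 = 27 - 2 = 25)
W - 51*C/(-31) = 25 - (-102)/(-31) = 25 - (-102)*(-1)/31 = 25 - 51*2/31 = 25 - 102/31 = 673/31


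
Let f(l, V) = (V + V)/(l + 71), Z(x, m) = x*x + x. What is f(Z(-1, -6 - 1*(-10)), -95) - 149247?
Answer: -10596727/71 ≈ -1.4925e+5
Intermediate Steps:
Z(x, m) = x + x² (Z(x, m) = x² + x = x + x²)
f(l, V) = 2*V/(71 + l) (f(l, V) = (2*V)/(71 + l) = 2*V/(71 + l))
f(Z(-1, -6 - 1*(-10)), -95) - 149247 = 2*(-95)/(71 - (1 - 1)) - 149247 = 2*(-95)/(71 - 1*0) - 149247 = 2*(-95)/(71 + 0) - 149247 = 2*(-95)/71 - 149247 = 2*(-95)*(1/71) - 149247 = -190/71 - 149247 = -10596727/71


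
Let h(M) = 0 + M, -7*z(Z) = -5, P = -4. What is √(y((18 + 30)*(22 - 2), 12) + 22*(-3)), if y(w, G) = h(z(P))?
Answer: I*√3199/7 ≈ 8.08*I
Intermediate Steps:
z(Z) = 5/7 (z(Z) = -⅐*(-5) = 5/7)
h(M) = M
y(w, G) = 5/7
√(y((18 + 30)*(22 - 2), 12) + 22*(-3)) = √(5/7 + 22*(-3)) = √(5/7 - 66) = √(-457/7) = I*√3199/7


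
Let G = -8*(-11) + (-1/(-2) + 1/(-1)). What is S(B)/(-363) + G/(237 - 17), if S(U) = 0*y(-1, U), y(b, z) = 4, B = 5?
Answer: 35/88 ≈ 0.39773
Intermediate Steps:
S(U) = 0 (S(U) = 0*4 = 0)
G = 175/2 (G = 88 + (-1*(-½) + 1*(-1)) = 88 + (½ - 1) = 88 - ½ = 175/2 ≈ 87.500)
S(B)/(-363) + G/(237 - 17) = 0/(-363) + 175/(2*(237 - 17)) = 0*(-1/363) + (175/2)/220 = 0 + (175/2)*(1/220) = 0 + 35/88 = 35/88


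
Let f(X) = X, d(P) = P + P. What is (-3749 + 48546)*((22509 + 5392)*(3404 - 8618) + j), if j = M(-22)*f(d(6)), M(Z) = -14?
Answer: -6516887565654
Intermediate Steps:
d(P) = 2*P
j = -168 (j = -28*6 = -14*12 = -168)
(-3749 + 48546)*((22509 + 5392)*(3404 - 8618) + j) = (-3749 + 48546)*((22509 + 5392)*(3404 - 8618) - 168) = 44797*(27901*(-5214) - 168) = 44797*(-145475814 - 168) = 44797*(-145475982) = -6516887565654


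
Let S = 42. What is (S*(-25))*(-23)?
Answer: 24150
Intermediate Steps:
(S*(-25))*(-23) = (42*(-25))*(-23) = -1050*(-23) = 24150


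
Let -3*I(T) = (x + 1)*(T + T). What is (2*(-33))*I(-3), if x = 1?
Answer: -264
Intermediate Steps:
I(T) = -4*T/3 (I(T) = -(1 + 1)*(T + T)/3 = -2*2*T/3 = -4*T/3)
(2*(-33))*I(-3) = (2*(-33))*(-4/3*(-3)) = -66*4 = -264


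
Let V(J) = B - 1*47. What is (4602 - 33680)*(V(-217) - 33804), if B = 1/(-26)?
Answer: 12796166453/13 ≈ 9.8432e+8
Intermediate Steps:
B = -1/26 ≈ -0.038462
V(J) = -1223/26 (V(J) = -1/26 - 1*47 = -1/26 - 47 = -1223/26)
(4602 - 33680)*(V(-217) - 33804) = (4602 - 33680)*(-1223/26 - 33804) = -29078*(-880127/26) = 12796166453/13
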